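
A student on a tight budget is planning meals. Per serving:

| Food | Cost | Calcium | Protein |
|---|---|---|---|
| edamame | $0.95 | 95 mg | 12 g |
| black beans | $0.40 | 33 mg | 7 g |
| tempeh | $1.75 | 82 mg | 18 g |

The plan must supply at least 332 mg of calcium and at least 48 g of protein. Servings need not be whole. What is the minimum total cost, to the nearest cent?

$3.47

With two linear requirements the optimum uses one or two foods; enumerate the corners.
edamame only: max(332/95, 48/12) = 4 servings → $3.80.
black beans only: max(332/33, 48/7) = 10.06 servings → $4.02.
tempeh only: max(332/82, 48/18) = 4.049 servings → $7.09.
edamame + black beans with both tight: 2.751 servings and 2.141 servings → $3.47.
edamame + tempeh with both tight: 2.81 servings and 0.7934 servings → $4.06.
black beans + tempeh: intersection lies outside the first quadrant.
Cheapest feasible corner: $3.47.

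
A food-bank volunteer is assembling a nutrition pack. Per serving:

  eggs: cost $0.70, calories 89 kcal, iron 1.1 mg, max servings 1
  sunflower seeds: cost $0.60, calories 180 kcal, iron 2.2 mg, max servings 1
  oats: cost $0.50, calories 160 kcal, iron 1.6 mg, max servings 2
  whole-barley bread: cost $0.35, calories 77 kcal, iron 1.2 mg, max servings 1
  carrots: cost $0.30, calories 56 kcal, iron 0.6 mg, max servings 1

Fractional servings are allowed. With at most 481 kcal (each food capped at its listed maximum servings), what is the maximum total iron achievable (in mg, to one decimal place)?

Iron per kcal: whole-barley bread 0.01558, eggs 0.01236, sunflower seeds 0.01222, carrots 0.01071, oats 0.01.
Take 1 serving of whole-barley bread: uses 77 kcal, +1.2 mg iron (running total 1.2 mg).
Take 1 serving of eggs: uses 89 kcal, +1.1 mg iron (running total 2.3 mg).
Take 1 serving of sunflower seeds: uses 180 kcal, +2.2 mg iron (running total 4.5 mg).
Take 1 serving of carrots: uses 56 kcal, +0.6 mg iron (running total 5.1 mg).
Take 0.4938 servings of oats: uses 79 kcal, +0.8 mg iron (running total 5.9 mg).
Greedy by best ratio exhausts the calories allowance optimally: 5.9 mg.

5.9 mg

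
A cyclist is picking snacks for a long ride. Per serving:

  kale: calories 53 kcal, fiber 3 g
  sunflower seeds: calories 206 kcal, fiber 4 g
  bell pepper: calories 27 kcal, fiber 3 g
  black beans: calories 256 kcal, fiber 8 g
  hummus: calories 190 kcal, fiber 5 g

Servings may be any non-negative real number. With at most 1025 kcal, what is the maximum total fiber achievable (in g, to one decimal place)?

113.9 g

Fiber per kcal: bell pepper 0.1111, kale 0.0566, black beans 0.03125, hummus 0.02632, sunflower seeds 0.01942.
With no serving limits, spend the whole calories allowance on bell pepper: 1025 kcal / 27 kcal × 3 g = 113.9 g.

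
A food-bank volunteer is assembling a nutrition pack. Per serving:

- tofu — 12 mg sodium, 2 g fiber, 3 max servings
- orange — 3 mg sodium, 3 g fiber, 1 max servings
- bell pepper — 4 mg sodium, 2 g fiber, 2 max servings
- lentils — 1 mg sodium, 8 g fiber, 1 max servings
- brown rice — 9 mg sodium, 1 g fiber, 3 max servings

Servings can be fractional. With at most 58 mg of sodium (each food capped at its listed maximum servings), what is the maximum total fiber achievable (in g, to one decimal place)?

22.1 g

Fiber per mg sodium: lentils 8, orange 1, bell pepper 0.5, tofu 0.1667, brown rice 0.1111.
Take 1 serving of lentils: uses 1 mg sodium, +8.0 g fiber (running total 8.0 g).
Take 1 serving of orange: uses 3 mg sodium, +3.0 g fiber (running total 11.0 g).
Take 2 servings of bell pepper: uses 8 mg sodium, +4.0 g fiber (running total 15.0 g).
Take 3 servings of tofu: uses 36 mg sodium, +6.0 g fiber (running total 21.0 g).
Take 1.111 servings of brown rice: uses 10 mg sodium, +1.1 g fiber (running total 22.1 g).
Greedy by best ratio exhausts the sodium allowance optimally: 22.1 g.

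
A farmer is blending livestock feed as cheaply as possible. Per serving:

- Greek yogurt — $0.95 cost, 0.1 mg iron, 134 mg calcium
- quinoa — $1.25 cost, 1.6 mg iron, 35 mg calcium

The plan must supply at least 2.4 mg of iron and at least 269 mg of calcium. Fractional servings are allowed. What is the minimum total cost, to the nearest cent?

A basic optimal solution has at most two foods positive. Try each food alone and each pair with both targets met exactly.
Greek yogurt only: max(2.4/0.1, 269/134) = 24 servings → $22.80.
quinoa only: max(2.4/1.6, 269/35) = 7.686 servings → $9.61.
Greek yogurt + quinoa with both tight: 1.642 servings and 1.397 servings → $3.31.
Cheapest feasible corner: $3.31.

$3.31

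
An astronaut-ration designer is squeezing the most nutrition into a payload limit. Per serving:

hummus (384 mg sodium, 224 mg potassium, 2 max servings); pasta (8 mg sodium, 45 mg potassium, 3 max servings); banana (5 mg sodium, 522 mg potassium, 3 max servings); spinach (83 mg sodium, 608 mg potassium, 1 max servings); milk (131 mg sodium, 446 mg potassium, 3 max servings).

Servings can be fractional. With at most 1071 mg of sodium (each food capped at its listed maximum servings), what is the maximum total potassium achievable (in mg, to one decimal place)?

Potassium per mg sodium: banana 104.4, spinach 7.325, pasta 5.625, milk 3.405, hummus 0.5833.
Take 3 servings of banana: uses 15 mg sodium, +1566.0 mg potassium (running total 1566.0 mg).
Take 1 serving of spinach: uses 83 mg sodium, +608.0 mg potassium (running total 2174.0 mg).
Take 3 servings of pasta: uses 24 mg sodium, +135.0 mg potassium (running total 2309.0 mg).
Take 3 servings of milk: uses 393 mg sodium, +1338.0 mg potassium (running total 3647.0 mg).
Take 1.448 servings of hummus: uses 556 mg sodium, +324.3 mg potassium (running total 3971.3 mg).
Greedy by best ratio exhausts the sodium allowance optimally: 3971.3 mg.

3971.3 mg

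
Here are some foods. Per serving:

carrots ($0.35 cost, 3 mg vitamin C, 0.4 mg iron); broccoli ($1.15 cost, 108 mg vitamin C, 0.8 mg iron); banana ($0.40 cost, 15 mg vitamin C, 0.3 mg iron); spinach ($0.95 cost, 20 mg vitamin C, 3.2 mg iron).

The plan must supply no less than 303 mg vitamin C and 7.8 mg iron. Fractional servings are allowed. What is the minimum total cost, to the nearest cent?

A basic optimal solution has at most two foods positive. Try each food alone and each pair with both targets met exactly.
carrots only: max(303/3, 7.8/0.4) = 101 servings → $35.35.
broccoli only: max(303/108, 7.8/0.8) = 9.75 servings → $11.21.
banana only: max(303/15, 7.8/0.3) = 26 servings → $10.40.
spinach only: max(303/20, 7.8/3.2) = 15.15 servings → $14.39.
carrots + broccoli with both tight: 14.71 servings and 2.397 servings → $7.90.
carrots + banana with both tight: 5.118 servings and 19.18 servings → $9.46.
carrots + spinach: the both-tight solution has a negative serving — not a feasible corner.
broccoli + banana with both targets exact would need a negative amount; discard.
broccoli + spinach with both tight: 2.468 servings and 1.82 servings → $4.57.
banana + spinach with both tight: 19.37 servings and 0.6214 servings → $8.34.
The minimum over all feasible corners is $4.57.

$4.57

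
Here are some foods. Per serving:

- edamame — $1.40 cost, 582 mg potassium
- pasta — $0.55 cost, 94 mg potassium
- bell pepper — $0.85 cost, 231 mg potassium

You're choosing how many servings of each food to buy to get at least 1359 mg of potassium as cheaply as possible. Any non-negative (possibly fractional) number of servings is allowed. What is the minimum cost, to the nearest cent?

Cost per mg of potassium: edamame $0.0024, bell pepper $0.0037, pasta $0.0059.
With no serving limits, use only edamame: 1359 mg / 582 mg = 2.335 servings × $1.40 = $3.27.

$3.27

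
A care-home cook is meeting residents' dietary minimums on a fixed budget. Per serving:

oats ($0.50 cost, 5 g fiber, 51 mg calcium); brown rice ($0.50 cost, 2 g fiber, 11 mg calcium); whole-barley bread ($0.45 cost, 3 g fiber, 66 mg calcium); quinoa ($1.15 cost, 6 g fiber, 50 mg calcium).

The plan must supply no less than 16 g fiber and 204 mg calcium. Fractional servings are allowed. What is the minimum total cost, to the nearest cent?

$1.77

Check every corner: each single food scaled to meet both minima, and each pair solved so both constraints bind.
oats only: max(16/5, 204/51) = 4 servings → $2.00.
brown rice only: max(16/2, 204/11) = 18.55 servings → $9.27.
whole-barley bread only: max(16/3, 204/66) = 5.333 servings → $2.40.
quinoa only: max(16/6, 204/50) = 4.08 servings → $4.69.
oats + brown rice: intersection lies outside the first quadrant.
oats + whole-barley bread with both tight: 2.508 servings and 1.153 servings → $1.77.
oats + quinoa with both targets exact would need a negative amount; discard.
brown rice + whole-barley bread with both tight: 4.485 servings and 2.343 servings → $3.30.
brown rice + quinoa with both targets exact would need a negative amount; discard.
whole-barley bread + quinoa with both tight: 1.724 servings and 1.805 servings → $2.85.
Cheapest feasible corner: $1.77.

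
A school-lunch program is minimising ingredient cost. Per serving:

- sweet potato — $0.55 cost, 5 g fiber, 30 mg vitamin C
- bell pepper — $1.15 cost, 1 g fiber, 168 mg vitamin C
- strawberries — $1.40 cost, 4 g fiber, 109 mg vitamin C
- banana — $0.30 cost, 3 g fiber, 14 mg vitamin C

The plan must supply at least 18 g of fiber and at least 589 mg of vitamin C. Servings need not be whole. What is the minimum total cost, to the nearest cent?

For a min-cost LP with two ≥-constraints, a basic feasible solution has at most two positive variables.
sweet potato only: max(18/5, 589/30) = 19.63 servings → $10.80.
bell pepper only: max(18/1, 589/168) = 18 servings → $20.70.
strawberries only: max(18/4, 589/109) = 5.404 servings → $7.57.
banana only: max(18/3, 589/14) = 42.07 servings → $12.62.
sweet potato + bell pepper with both tight: 3.006 servings and 2.969 servings → $5.07.
sweet potato + strawberries: the both-tight solution has a negative serving — not a feasible corner.
sweet potato + banana: the both-tight solution has a negative serving — not a feasible corner.
bell pepper + strawberries with both tight: 0.6998 servings and 4.325 servings → $6.86.
bell pepper + banana with both tight: 3.092 servings and 4.969 servings → $5.05.
strawberries + banana: the both-tight solution has a negative serving — not a feasible corner.
So the least-cost plan costs $5.05.

$5.05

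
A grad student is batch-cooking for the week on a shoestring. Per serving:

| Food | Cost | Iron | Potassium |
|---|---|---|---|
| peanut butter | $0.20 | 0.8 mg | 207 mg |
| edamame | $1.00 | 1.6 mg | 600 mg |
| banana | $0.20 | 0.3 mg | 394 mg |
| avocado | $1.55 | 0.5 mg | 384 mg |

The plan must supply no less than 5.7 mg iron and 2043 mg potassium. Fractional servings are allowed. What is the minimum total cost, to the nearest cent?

$1.65

peanut butter only: max(5.7/0.8, 2043/207) = 9.87 servings → $1.97.
edamame only: max(5.7/1.6, 2043/600) = 3.562 servings → $3.56.
banana only: max(5.7/0.3, 2043/394) = 19 servings → $3.80.
avocado only: max(5.7/0.5, 2043/384) = 11.4 servings → $17.67.
peanut butter + edamame with both tight: 1.016 servings and 3.054 servings → $3.26.
peanut butter + banana with both tight: 6.452 servings and 1.796 servings → $1.65.
peanut butter + avocado with both tight: 5.73 servings and 2.231 servings → $4.60.
edamame + banana: the both-tight solution has a negative serving — not a feasible corner.
edamame + avocado: the both-tight solution has a negative serving — not a feasible corner.
banana + avocado with both targets exact would need a negative amount; discard.
The minimum over all feasible corners is $1.65.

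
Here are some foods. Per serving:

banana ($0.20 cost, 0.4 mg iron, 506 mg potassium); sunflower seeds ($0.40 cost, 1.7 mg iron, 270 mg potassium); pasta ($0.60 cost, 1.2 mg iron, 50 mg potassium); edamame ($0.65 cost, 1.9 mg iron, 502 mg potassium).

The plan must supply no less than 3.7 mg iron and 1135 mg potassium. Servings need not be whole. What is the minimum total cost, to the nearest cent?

$1.00

Check every corner: each single food scaled to meet both minima, and each pair solved so both constraints bind.
banana only: max(3.7/0.4, 1135/506) = 9.25 servings → $1.85.
sunflower seeds only: max(3.7/1.7, 1135/270) = 4.204 servings → $1.68.
pasta only: max(3.7/1.2, 1135/50) = 22.7 servings → $13.62.
edamame only: max(3.7/1.9, 1135/502) = 2.261 servings → $1.47.
banana + sunflower seeds with both tight: 1.237 servings and 1.885 servings → $1.00.
banana + pasta with both tight: 2.004 servings and 2.415 servings → $1.85.
banana + edamame with both tight: 0.3932 servings and 1.865 servings → $1.29.
sunflower seeds + pasta: intersection lies outside the first quadrant.
sunflower seeds + edamame: the both-tight solution has a negative serving — not a feasible corner.
pasta + edamame: intersection lies outside the first quadrant.
So the least-cost plan costs $1.00.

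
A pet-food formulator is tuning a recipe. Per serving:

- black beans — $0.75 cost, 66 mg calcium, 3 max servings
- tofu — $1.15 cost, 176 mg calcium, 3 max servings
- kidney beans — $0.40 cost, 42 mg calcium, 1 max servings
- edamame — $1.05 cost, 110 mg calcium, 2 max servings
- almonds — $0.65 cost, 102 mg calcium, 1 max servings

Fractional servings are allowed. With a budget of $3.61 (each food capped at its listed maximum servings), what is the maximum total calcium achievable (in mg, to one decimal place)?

555.0 mg

Calcium per dollar: almonds 156.9, tofu 153, kidney beans 105, edamame 104.8, black beans 88.
Take 1 serving of almonds: spends $0.65, +102.0 mg calcium (running total 102.0 mg).
Take 2.574 servings of tofu: spends $2.96, +453.0 mg calcium (running total 555.0 mg).
Filling greedily by calcium-per-dollar is optimal for one linear limit, giving 555.0 mg.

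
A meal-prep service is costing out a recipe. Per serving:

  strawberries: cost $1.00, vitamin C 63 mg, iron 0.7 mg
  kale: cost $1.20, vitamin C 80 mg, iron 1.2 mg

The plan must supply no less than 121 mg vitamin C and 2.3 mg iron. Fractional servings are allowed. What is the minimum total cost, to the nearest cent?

The cheapest plan sits at a corner of the feasible region — with two constraints it uses at most two foods.
strawberries only: max(121/63, 2.3/0.7) = 3.286 servings → $3.29.
kale only: max(121/80, 2.3/1.2) = 1.917 servings → $2.30.
strawberries + kale: the both-tight solution has a negative serving — not a feasible corner.
The minimum over all feasible corners is $2.30.

$2.30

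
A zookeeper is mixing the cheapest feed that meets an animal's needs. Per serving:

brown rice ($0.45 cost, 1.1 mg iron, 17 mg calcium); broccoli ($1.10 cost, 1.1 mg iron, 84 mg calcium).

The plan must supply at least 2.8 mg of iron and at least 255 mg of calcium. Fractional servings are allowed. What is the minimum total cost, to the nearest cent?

$3.34

Minimising a linear cost over {iron ≥ 2.8, calcium ≥ 255, servings ≥ 0} — the optimum is at a vertex, using one or two foods.
brown rice only: max(2.8/1.1, 255/17) = 15 servings → $6.75.
broccoli only: max(2.8/1.1, 255/84) = 3.036 servings → $3.34.
brown rice + broccoli: intersection lies outside the first quadrant.
So the least-cost plan costs $3.34.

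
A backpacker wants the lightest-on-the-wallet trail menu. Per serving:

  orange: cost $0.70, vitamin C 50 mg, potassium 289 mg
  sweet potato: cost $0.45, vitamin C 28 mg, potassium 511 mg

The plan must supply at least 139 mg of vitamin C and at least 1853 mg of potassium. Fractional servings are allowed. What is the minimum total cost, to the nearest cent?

$2.12

orange only: max(139/50, 1853/289) = 6.412 servings → $4.49.
sweet potato only: max(139/28, 1853/511) = 4.964 servings → $2.23.
orange + sweet potato with both tight: 1.097 servings and 3.006 servings → $2.12.
Cheapest feasible corner: $2.12.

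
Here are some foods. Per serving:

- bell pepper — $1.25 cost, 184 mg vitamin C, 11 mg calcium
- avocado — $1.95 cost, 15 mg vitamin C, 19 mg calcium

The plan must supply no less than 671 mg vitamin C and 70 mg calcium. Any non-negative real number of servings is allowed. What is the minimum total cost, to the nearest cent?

$7.61

Minimising a linear cost over {vitamin C ≥ 671, calcium ≥ 70, servings ≥ 0} — the optimum is at a vertex, using one or two foods.
bell pepper only: max(671/184, 70/11) = 6.364 servings → $7.95.
avocado only: max(671/15, 70/19) = 44.73 servings → $87.23.
bell pepper + avocado with both tight: 3.512 servings and 1.651 servings → $7.61.
Cheapest feasible corner: $7.61.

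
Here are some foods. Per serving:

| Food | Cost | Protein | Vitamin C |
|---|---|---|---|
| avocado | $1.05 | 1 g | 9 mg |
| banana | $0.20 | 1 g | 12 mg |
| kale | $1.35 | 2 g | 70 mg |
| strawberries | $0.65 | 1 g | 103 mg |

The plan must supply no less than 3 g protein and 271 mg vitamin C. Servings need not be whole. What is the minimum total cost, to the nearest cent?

$1.76

Minimising a linear cost over {protein ≥ 3, vitamin C ≥ 271, servings ≥ 0} — the optimum is at a vertex, using one or two foods.
avocado only: max(3/1, 271/9) = 30.11 servings → $31.62.
banana only: max(3/1, 271/12) = 22.58 servings → $4.52.
kale only: max(3/2, 271/70) = 3.871 servings → $5.23.
strawberries only: max(3/1, 271/103) = 3 servings → $1.95.
avocado + banana: intersection lies outside the first quadrant.
avocado + kale: the both-tight solution has a negative serving — not a feasible corner.
avocado + strawberries with both tight: 0.4043 servings and 2.596 servings → $2.11.
banana + kale with both targets exact would need a negative amount; discard.
banana + strawberries with both tight: 0.4176 servings and 2.582 servings → $1.76.
kale + strawberries with both tight: 0.2794 servings and 2.441 servings → $1.96.
So the least-cost plan costs $1.76.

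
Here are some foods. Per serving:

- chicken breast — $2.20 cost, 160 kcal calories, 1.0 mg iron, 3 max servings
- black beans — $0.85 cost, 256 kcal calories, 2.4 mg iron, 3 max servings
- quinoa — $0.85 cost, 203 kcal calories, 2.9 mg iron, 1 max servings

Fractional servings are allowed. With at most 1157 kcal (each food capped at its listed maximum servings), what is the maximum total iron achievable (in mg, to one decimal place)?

Iron per kcal: quinoa 0.01429, black beans 0.009375, chicken breast 0.00625.
Take 1 serving of quinoa: uses 203 kcal, +2.9 mg iron (running total 2.9 mg).
Take 3 servings of black beans: uses 768 kcal, +7.2 mg iron (running total 10.1 mg).
Take 1.163 servings of chicken breast: uses 186 kcal, +1.2 mg iron (running total 11.3 mg).
Greedy by best ratio exhausts the calories allowance optimally: 11.3 mg.

11.3 mg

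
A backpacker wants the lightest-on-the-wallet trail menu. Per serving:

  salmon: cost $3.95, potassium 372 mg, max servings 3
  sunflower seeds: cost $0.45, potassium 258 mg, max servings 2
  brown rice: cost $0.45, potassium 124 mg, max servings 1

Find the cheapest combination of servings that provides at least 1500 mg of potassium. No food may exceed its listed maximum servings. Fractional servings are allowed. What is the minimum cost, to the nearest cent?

Cost per mg of potassium: sunflower seeds $0.0017, brown rice $0.0036, salmon $0.0106.
Take 2 servings of sunflower seeds: +516.0 mg potassium for $0.90 (total $0.90, still need 984.0 mg).
Take 1 serving of brown rice: +124.0 mg potassium for $0.45 (total $1.35, still need 860.0 mg).
Take 2.312 servings of salmon: +860.0 mg potassium for $9.13 (total $10.48, still need 0.0 mg).
Greedy by cheapest-per-mg is optimal for a single linear constraint, so the minimum cost is $10.48.

$10.48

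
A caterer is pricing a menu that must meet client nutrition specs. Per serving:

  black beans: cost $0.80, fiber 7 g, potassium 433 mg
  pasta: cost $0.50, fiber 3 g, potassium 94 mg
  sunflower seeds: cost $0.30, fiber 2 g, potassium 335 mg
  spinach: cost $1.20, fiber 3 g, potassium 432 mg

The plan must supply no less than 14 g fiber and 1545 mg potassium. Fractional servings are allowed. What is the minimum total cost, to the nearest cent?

$1.83

Minimising a linear cost over {fiber ≥ 14, potassium ≥ 1545, servings ≥ 0} — the optimum is at a vertex, using one or two foods.
black beans only: max(14/7, 1545/433) = 3.568 servings → $2.85.
pasta only: max(14/3, 1545/94) = 16.44 servings → $8.22.
sunflower seeds only: max(14/2, 1545/335) = 7 servings → $2.10.
spinach only: max(14/3, 1545/432) = 4.667 servings → $5.60.
black beans + pasta with both targets exact would need a negative amount; discard.
black beans + sunflower seeds with both tight: 1.082 servings and 3.214 servings → $1.83.
black beans + spinach with both tight: 0.8191 servings and 2.755 servings → $3.96.
pasta + sunflower seeds with both tight: 1.958 servings and 4.062 servings → $2.20.
pasta + spinach with both tight: 1.393 servings and 3.273 servings → $4.62.
sunflower seeds + spinach: intersection lies outside the first quadrant.
The minimum over all feasible corners is $1.83.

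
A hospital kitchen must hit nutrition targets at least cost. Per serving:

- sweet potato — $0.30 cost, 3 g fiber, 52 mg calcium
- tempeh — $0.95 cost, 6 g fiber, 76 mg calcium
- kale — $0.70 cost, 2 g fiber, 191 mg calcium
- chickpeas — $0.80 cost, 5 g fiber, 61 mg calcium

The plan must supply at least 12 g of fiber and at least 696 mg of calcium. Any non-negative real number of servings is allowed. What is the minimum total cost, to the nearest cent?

$2.76

The cheapest plan sits at a corner of the feasible region — with two constraints it uses at most two foods.
sweet potato only: max(12/3, 696/52) = 13.38 servings → $4.02.
tempeh only: max(12/6, 696/76) = 9.158 servings → $8.70.
kale only: max(12/2, 696/191) = 6 servings → $4.20.
chickpeas only: max(12/5, 696/61) = 11.41 servings → $9.13.
sweet potato + tempeh: intersection lies outside the first quadrant.
sweet potato + kale with both tight: 1.919 servings and 3.122 servings → $2.76.
sweet potato + chickpeas: intersection lies outside the first quadrant.
tempeh + kale with both tight: 0.9054 servings and 3.284 servings → $3.16.
tempeh + chickpeas: intersection lies outside the first quadrant.
kale + chickpeas with both tight: 3.299 servings and 1.08 servings → $3.17.
So the least-cost plan costs $2.76.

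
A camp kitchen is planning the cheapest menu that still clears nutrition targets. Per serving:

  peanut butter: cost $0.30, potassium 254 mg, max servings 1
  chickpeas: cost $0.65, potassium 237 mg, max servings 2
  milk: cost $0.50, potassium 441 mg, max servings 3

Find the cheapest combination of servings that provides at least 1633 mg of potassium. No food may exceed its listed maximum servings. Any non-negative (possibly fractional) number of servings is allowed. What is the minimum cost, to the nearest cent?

$1.95

Cost per mg of potassium: milk $0.0011, peanut butter $0.0012, chickpeas $0.0027.
Take 3 servings of milk: +1323.0 mg potassium for $1.50 (total $1.50, still need 310.0 mg).
Take 1 serving of peanut butter: +254.0 mg potassium for $0.30 (total $1.80, still need 56.0 mg).
Take 0.2363 servings of chickpeas: +56.0 mg potassium for $0.15 (total $1.95, still need 0.0 mg).
Filling from the cheapest source first is optimal under one linear minimum: $1.95.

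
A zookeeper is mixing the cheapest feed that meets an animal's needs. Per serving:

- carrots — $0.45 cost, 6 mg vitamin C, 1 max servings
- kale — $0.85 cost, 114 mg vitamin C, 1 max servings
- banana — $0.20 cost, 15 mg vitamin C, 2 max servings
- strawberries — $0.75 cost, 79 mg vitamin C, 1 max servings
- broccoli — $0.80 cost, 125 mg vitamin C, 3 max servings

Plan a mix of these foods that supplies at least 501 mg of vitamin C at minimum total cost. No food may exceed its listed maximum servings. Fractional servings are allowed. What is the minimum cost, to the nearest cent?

Cost per mg of vitamin C: broccoli $0.0064, kale $0.0075, strawberries $0.0095, banana $0.0133, carrots $0.0750.
Take 3 servings of broccoli: +375.0 mg vitamin C for $2.40 (total $2.40, still need 126.0 mg).
Take 1 serving of kale: +114.0 mg vitamin C for $0.85 (total $3.25, still need 12.0 mg).
Take 0.1519 servings of strawberries: +12.0 mg vitamin C for $0.11 (total $3.36, still need 0.0 mg).
Greedy by cheapest-per-mg is optimal for a single linear constraint, so the minimum cost is $3.36.

$3.36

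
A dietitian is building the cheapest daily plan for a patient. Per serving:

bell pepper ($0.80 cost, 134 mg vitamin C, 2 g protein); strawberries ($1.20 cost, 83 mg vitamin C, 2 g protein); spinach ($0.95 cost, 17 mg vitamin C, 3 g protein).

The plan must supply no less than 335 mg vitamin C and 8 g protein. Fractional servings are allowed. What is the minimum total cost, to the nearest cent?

At the optimum either one food covers both requirements or two foods hit both targets exactly; no other combination can be cheaper.
bell pepper only: max(335/134, 8/2) = 4 servings → $3.20.
strawberries only: max(335/83, 8/2) = 4.036 servings → $4.84.
spinach only: max(335/17, 8/3) = 19.71 servings → $18.72.
bell pepper + strawberries with both tight: 0.05882 servings and 3.941 servings → $4.78.
bell pepper + spinach with both tight: 2.361 servings and 1.092 servings → $2.93.
strawberries + spinach: intersection lies outside the first quadrant.
The minimum over all feasible corners is $2.93.

$2.93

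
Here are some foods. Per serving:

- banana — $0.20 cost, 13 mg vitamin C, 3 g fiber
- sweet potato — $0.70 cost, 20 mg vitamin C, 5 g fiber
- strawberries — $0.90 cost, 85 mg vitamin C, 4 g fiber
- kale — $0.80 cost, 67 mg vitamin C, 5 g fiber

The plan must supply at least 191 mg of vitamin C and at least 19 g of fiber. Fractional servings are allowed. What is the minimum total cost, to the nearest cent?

$2.28

banana only: max(191/13, 19/3) = 14.69 servings → $2.94.
sweet potato only: max(191/20, 19/5) = 9.55 servings → $6.68.
strawberries only: max(191/85, 19/4) = 4.75 servings → $4.28.
kale only: max(191/67, 19/5) = 3.8 servings → $3.04.
banana + sweet potato with both targets exact would need a negative amount; discard.
banana + strawberries with both tight: 4.192 servings and 1.606 servings → $2.28.
banana + kale with both tight: 2.338 servings and 2.397 servings → $2.39.
sweet potato + strawberries with both tight: 2.467 servings and 1.667 servings → $3.23.
sweet potato + kale with both tight: 1.353 servings and 2.447 servings → $2.90.
strawberries + kale with both targets exact would need a negative amount; discard.
Cheapest feasible corner: $2.28.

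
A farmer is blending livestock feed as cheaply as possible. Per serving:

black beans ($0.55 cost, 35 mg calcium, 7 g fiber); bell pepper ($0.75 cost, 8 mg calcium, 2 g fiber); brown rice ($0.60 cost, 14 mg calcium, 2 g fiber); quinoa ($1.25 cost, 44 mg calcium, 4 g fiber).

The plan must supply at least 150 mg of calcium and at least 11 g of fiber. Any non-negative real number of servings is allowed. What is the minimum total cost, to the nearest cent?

For a min-cost LP with two ≥-constraints, a basic feasible solution has at most two positive variables.
black beans only: max(150/35, 11/7) = 4.286 servings → $2.36.
bell pepper only: max(150/8, 11/2) = 18.75 servings → $14.06.
brown rice only: max(150/14, 11/2) = 10.71 servings → $6.43.
quinoa only: max(150/44, 11/4) = 3.409 servings → $4.26.
black beans + bell pepper: intersection lies outside the first quadrant.
black beans + brown rice: the both-tight solution has a negative serving — not a feasible corner.
black beans + quinoa: the both-tight solution has a negative serving — not a feasible corner.
bell pepper + brown rice with both targets exact would need a negative amount; discard.
bell pepper + quinoa with both targets exact would need a negative amount; discard.
brown rice + quinoa with both targets exact would need a negative amount; discard.
Cheapest feasible corner: $2.36.

$2.36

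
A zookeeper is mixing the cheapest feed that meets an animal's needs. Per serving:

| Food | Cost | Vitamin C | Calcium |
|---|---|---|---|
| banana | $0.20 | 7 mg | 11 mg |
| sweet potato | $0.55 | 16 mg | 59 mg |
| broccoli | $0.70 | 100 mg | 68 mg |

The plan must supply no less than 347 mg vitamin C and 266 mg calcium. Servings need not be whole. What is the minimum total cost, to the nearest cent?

$2.70

Two binding constraints pin down two serving amounts, so the optimal mix uses at most two foods. The candidates are each food alone (scaled to the tighter of vitamin C/calcium) and each pair with both constraints tight.
banana only: max(347/7, 266/11) = 49.57 servings → $9.91.
sweet potato only: max(347/16, 266/59) = 21.69 servings → $11.93.
broccoli only: max(347/100, 266/68) = 3.912 servings → $2.74.
banana + sweet potato with both targets exact would need a negative amount; discard.
banana + broccoli with both tight: 4.814 servings and 3.133 servings → $3.16.
sweet potato + broccoli with both tight: 0.6243 servings and 3.37 servings → $2.70.
Cheapest feasible corner: $2.70.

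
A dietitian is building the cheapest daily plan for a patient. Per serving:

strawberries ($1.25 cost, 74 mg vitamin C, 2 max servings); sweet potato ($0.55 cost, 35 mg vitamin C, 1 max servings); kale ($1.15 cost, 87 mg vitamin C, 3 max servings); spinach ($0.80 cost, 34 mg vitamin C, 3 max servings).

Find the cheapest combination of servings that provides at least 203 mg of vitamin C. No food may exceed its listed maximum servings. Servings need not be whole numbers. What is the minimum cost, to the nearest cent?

$2.68

Cost per mg of vitamin C: kale $0.0132, sweet potato $0.0157, strawberries $0.0169, spinach $0.0235.
Take 2.333 servings of kale: +203.0 mg vitamin C for $2.68 (total $2.68, still need 0.0 mg).
Filling from the cheapest source first is optimal under one linear minimum: $2.68.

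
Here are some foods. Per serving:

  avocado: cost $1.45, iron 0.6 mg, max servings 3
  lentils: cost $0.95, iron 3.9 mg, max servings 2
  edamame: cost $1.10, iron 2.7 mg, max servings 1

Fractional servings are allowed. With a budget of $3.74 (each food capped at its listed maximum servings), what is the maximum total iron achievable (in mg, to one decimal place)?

Iron per dollar: lentils 4.105, edamame 2.455, avocado 0.4138.
Take 2 servings of lentils: spends $1.90, +7.8 mg iron (running total 7.8 mg).
Take 1 serving of edamame: spends $1.10, +2.7 mg iron (running total 10.5 mg).
Take 0.5103 servings of avocado: spends $0.74, +0.3 mg iron (running total 10.8 mg).
Filling greedily by iron-per-dollar is optimal for one linear limit, giving 10.8 mg.

10.8 mg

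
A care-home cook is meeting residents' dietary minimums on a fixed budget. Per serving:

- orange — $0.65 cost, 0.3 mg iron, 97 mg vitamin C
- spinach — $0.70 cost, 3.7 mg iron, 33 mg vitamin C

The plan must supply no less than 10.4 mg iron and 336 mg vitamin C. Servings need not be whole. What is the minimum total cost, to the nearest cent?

A basic optimal solution has at most two foods positive. Try each food alone and each pair with both targets met exactly.
orange only: max(10.4/0.3, 336/97) = 34.67 servings → $22.53.
spinach only: max(10.4/3.7, 336/33) = 10.18 servings → $7.13.
orange + spinach with both tight: 2.579 servings and 2.602 servings → $3.50.
Cheapest feasible corner: $3.50.

$3.50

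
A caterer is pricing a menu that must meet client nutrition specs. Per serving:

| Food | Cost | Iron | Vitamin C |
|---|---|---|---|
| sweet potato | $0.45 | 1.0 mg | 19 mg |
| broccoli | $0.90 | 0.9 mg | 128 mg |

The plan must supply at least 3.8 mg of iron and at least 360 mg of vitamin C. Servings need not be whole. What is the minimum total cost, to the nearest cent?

Two binding constraints pin down two serving amounts, so the optimal mix uses at most two foods. The candidates are each food alone (scaled to the tighter of iron/vitamin C) and each pair with both constraints tight.
sweet potato only: max(3.8/1.0, 360/19) = 18.95 servings → $8.53.
broccoli only: max(3.8/0.9, 360/128) = 4.222 servings → $3.80.
sweet potato + broccoli with both tight: 1.464 servings and 2.595 servings → $2.99.
The minimum over all feasible corners is $2.99.

$2.99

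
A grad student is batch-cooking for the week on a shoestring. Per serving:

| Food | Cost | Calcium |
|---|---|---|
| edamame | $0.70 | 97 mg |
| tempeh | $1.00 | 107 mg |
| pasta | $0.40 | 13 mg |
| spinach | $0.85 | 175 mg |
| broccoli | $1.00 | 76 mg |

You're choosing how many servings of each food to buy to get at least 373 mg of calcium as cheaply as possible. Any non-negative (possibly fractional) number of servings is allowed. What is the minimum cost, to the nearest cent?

$1.81

Cost per mg of calcium: spinach $0.0049, edamame $0.0072, tempeh $0.0093, broccoli $0.0132, pasta $0.0308.
With no serving limits, use only spinach: 373 mg / 175 mg = 2.131 servings × $0.85 = $1.81.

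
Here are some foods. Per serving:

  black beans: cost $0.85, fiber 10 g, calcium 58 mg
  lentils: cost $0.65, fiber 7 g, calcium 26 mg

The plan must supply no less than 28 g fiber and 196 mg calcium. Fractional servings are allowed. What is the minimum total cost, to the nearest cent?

Minimising a linear cost over {fiber ≥ 28, calcium ≥ 196, servings ≥ 0} — the optimum is at a vertex, using one or two foods.
black beans only: max(28/10, 196/58) = 3.379 servings → $2.87.
lentils only: max(28/7, 196/26) = 7.538 servings → $4.90.
black beans + lentils with both targets exact would need a negative amount; discard.
The minimum over all feasible corners is $2.87.

$2.87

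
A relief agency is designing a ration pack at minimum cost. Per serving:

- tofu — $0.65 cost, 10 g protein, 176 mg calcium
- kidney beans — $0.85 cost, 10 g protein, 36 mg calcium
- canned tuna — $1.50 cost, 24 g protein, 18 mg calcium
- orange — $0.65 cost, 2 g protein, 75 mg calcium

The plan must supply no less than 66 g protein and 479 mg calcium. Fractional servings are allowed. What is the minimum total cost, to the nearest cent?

$4.19

tofu only: max(66/10, 479/176) = 6.6 servings → $4.29.
kidney beans only: max(66/10, 479/36) = 13.31 servings → $11.31.
canned tuna only: max(66/24, 479/18) = 26.61 servings → $39.92.
orange only: max(66/2, 479/75) = 33 servings → $21.45.
tofu + kidney beans with both tight: 1.724 servings and 4.876 servings → $5.27.
tofu + canned tuna with both tight: 2.549 servings and 1.688 servings → $4.19.
tofu + orange: the both-tight solution has a negative serving — not a feasible corner.
kidney beans + canned tuna with both targets exact would need a negative amount; discard.
kidney beans + orange with both tight: 5.888 servings and 3.56 servings → $7.32.
canned tuna + orange with both tight: 2.263 servings and 5.844 servings → $7.19.
The minimum over all feasible corners is $4.19.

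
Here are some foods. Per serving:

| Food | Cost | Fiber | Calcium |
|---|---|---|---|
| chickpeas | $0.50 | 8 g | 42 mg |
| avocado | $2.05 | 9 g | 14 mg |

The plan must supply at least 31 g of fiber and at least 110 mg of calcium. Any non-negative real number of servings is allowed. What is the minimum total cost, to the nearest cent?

chickpeas only: max(31/8, 110/42) = 3.875 servings → $1.94.
avocado only: max(31/9, 110/14) = 7.857 servings → $16.11.
chickpeas + avocado with both tight: 2.09 servings and 1.586 servings → $4.30.
The minimum over all feasible corners is $1.94.

$1.94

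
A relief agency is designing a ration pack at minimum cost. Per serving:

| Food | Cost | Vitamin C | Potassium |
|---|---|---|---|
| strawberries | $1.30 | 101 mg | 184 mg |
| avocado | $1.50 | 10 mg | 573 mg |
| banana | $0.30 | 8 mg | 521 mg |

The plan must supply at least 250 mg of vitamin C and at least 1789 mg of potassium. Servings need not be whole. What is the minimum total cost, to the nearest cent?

$3.74

Two binding constraints pin down two serving amounts, so the optimal mix uses at most two foods. The candidates are each food alone (scaled to the tighter of vitamin C/potassium) and each pair with both constraints tight.
strawberries only: max(250/101, 1789/184) = 9.723 servings → $12.64.
avocado only: max(250/10, 1789/573) = 25 servings → $37.50.
banana only: max(250/8, 1789/521) = 31.25 servings → $9.38.
strawberries + avocado with both tight: 2.237 servings and 2.404 servings → $6.51.
strawberries + banana with both tight: 2.267 servings and 2.633 servings → $3.74.
avocado + banana: intersection lies outside the first quadrant.
Cheapest feasible corner: $3.74.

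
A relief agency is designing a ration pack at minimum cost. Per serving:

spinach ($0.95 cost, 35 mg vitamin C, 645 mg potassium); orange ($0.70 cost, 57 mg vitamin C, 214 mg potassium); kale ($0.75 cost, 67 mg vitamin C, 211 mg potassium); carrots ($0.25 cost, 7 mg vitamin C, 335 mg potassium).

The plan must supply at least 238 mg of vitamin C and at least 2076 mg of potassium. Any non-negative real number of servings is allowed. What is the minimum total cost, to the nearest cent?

$3.39

Minimising a linear cost over {vitamin C ≥ 238, potassium ≥ 2076, servings ≥ 0} — the optimum is at a vertex, using one or two foods.
spinach only: max(238/35, 2076/645) = 6.8 servings → $6.46.
orange only: max(238/57, 2076/214) = 9.701 servings → $6.79.
kale only: max(238/67, 2076/211) = 9.839 servings → $7.38.
carrots only: max(238/7, 2076/335) = 34 servings → $8.50.
spinach + orange with both tight: 2.302 servings and 2.762 servings → $4.12.
spinach + kale with both tight: 2.48 servings and 2.256 servings → $4.05.
spinach + carrots: the both-tight solution has a negative serving — not a feasible corner.
orange + kale: intersection lies outside the first quadrant.
orange + carrots with both tight: 3.705 servings and 3.83 servings → $3.55.
kale + carrots with both tight: 3.109 servings and 4.239 servings → $3.39.
So the least-cost plan costs $3.39.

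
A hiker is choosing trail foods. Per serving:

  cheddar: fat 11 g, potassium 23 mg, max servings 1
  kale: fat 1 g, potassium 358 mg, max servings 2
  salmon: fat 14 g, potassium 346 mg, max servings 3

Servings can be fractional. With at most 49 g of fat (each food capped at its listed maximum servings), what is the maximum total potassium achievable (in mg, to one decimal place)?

1764.5 mg

Potassium per g fat: kale 358, salmon 24.71, cheddar 2.091.
Take 2 servings of kale: uses 2 g fat, +716.0 mg potassium (running total 716.0 mg).
Take 3 servings of salmon: uses 42 g fat, +1038.0 mg potassium (running total 1754.0 mg).
Take 0.4545 servings of cheddar: uses 5 g fat, +10.5 mg potassium (running total 1764.5 mg).
Greedy by best ratio exhausts the fat allowance optimally: 1764.5 mg.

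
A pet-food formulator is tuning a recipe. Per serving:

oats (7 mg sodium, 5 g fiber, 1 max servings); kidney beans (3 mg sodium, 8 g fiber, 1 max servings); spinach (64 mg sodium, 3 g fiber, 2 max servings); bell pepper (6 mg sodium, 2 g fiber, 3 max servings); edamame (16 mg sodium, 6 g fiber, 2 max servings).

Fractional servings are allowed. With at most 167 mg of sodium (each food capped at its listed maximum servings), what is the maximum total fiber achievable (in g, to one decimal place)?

Fiber per mg sodium: kidney beans 2.667, oats 0.7143, edamame 0.375, bell pepper 0.3333, spinach 0.04688.
Take 1 serving of kidney beans: uses 3 mg sodium, +8.0 g fiber (running total 8.0 g).
Take 1 serving of oats: uses 7 mg sodium, +5.0 g fiber (running total 13.0 g).
Take 2 servings of edamame: uses 32 mg sodium, +12.0 g fiber (running total 25.0 g).
Take 3 servings of bell pepper: uses 18 mg sodium, +6.0 g fiber (running total 31.0 g).
Take 1.672 servings of spinach: uses 107 mg sodium, +5.0 g fiber (running total 36.0 g).
Filling greedily by fiber-per-mg sodium is optimal for one linear limit, giving 36.0 g.

36.0 g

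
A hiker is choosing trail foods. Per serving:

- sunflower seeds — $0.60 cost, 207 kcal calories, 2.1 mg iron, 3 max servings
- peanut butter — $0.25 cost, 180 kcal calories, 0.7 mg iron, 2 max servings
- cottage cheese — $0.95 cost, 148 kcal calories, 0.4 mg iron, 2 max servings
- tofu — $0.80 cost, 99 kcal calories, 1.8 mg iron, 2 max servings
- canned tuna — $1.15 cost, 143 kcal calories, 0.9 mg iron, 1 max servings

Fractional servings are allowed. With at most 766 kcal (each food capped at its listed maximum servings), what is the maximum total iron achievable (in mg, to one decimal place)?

9.4 mg

Iron per kcal: tofu 0.01818, sunflower seeds 0.01014, canned tuna 0.006294, peanut butter 0.003889, cottage cheese 0.002703.
Take 2 servings of tofu: uses 198 kcal, +3.6 mg iron (running total 3.6 mg).
Take 2.744 servings of sunflower seeds: uses 568 kcal, +5.8 mg iron (running total 9.4 mg).
Filling greedily by iron-per-kcal is optimal for one linear limit, giving 9.4 mg.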